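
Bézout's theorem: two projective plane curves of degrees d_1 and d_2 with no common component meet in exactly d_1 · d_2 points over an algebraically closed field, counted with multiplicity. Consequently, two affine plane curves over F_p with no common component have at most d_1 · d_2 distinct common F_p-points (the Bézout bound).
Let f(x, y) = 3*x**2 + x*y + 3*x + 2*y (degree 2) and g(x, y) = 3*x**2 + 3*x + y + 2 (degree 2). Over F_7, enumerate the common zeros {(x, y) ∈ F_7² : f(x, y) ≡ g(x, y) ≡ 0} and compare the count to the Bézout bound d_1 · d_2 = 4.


Common zeros: {(3, 4)}; count = 1; Bézout bound = 4.

deg(f) = 2, deg(g) = 2, so Bézout bound = 4.
Scan x ∈ F_7. For each x, list the y ∈ F_7 with f(x, y) ≡ 0 and those with g(x, y) ≡ 0 (mod 7); the common zeros in that column are the intersection.
  x = 0: f ≡ 0 at y ∈ {0}; g ≡ 0 at y ∈ {5}; common: ∅.
  x = 1: f ≡ 0 at y ∈ {5}; g ≡ 0 at y ∈ {6}; common: ∅.
  x = 2: f ≡ 0 at y ∈ {6}; g ≡ 0 at y ∈ {1}; common: ∅.
  x = 3: f ≡ 0 at y ∈ {4}; g ≡ 0 at y ∈ {4}; common: {4}.
  x = 4: f ≡ 0 at y ∈ {4}; g ≡ 0 at y ∈ {1}; common: ∅.
  x = 5: f ≡ 0 at y ∈ ∅; g ≡ 0 at y ∈ {6}; common: ∅.
  x = 6: f ≡ 0 at y ∈ {0}; g ≡ 0 at y ∈ {5}; common: ∅.
Collecting: common zeros = {(3, 4)}, so the count is 1.
Comparison with the Bézout bound: 1 ≤ 4 = deg(f)·deg(g), as expected for curves with no common component (the affine F_7-count falls short of the bound because intersections may lie at infinity, over extension fields, or carry multiplicity).


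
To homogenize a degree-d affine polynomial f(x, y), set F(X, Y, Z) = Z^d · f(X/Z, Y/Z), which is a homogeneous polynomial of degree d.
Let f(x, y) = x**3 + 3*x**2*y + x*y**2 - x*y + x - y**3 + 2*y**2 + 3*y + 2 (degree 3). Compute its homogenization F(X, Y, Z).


F(X, Y, Z) = X**3 + 3*X**2*Y + X*Y**2 - X*Y*Z + X*Z**2 - Y**3 + 2*Y**2*Z + 3*Y*Z**2 + 2*Z**3

deg(f) = 3.
Substitute x = X/Z, y = Y/Z into f, then multiply by Z^3.
  monomial 1·x^3·y^0 ↦ 1·X^3·Y^0·Z^0.
  monomial 3·x^2·y^1 ↦ 3·X^2·Y^1·Z^0.
  monomial 1·x^1·y^2 ↦ 1·X^1·Y^2·Z^0.
  monomial -1·x^1·y^1 ↦ -1·X^1·Y^1·Z^1.
  monomial 1·x^1·y^0 ↦ 1·X^1·Y^0·Z^2.
  monomial -1·x^0·y^3 ↦ -1·X^0·Y^3·Z^0.
  monomial 2·x^0·y^2 ↦ 2·X^0·Y^2·Z^1.
  monomial 3·x^0·y^1 ↦ 3·X^0·Y^1·Z^2.
  monomial 2·x^0·y^0 ↦ 2·X^0·Y^0·Z^3.
Collecting: F(X, Y, Z) = X**3 + 3*X**2*Y + X*Y**2 - X*Y*Z + X*Z**2 - Y**3 + 2*Y**2*Z + 3*Y*Z**2 + 2*Z**3.


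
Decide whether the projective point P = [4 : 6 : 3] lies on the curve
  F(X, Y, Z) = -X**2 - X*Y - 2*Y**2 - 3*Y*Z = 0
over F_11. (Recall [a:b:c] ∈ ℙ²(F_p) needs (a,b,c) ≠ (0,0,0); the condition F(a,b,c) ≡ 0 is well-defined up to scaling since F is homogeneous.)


F(4,6,3) ≡ 10 (mod 11); P is NOT on the curve.

Evaluate F(4, 6, 3) term-by-term (mod 11).
  -X**2 ↦ -1·16·1·1 = -16
  -X*Y ↦ -1·4·6·1 = -24
  -2*Y**2 ↦ -2·1·36·1 = -72
  -3*Y*Z ↦ -3·1·6·3 = -54
Sum: F(4, 6, 3) = (-16) + (-24) + (-72) + (-54) = -166.
Reducing mod 11: -166 ≡ 10 (mod 11).
Since F(a, b, c) ≡ 10 ≠ 0 (mod 11), P does NOT lie on the curve.


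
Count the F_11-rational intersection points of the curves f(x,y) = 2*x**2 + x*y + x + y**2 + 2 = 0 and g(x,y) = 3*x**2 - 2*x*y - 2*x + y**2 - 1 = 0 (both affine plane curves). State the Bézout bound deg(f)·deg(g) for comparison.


Common zeros: {(1, 2)}; count = 1; Bézout bound = 4.

deg(f) = 2, deg(g) = 2, so Bézout bound = 4.
Scan x ∈ F_11. For each x, list the y ∈ F_11 with f(x, y) ≡ 0 and those with g(x, y) ≡ 0 (mod 11); the common zeros in that column are the intersection.
  x = 0: f ≡ 0 at y ∈ {3, 8}; g ≡ 0 at y ∈ {1, 10}; common: ∅.
  x = 1: f ≡ 0 at y ∈ {2, 8}; g ≡ 0 at y ∈ {0, 2}; common: {2}.
  x = 2: f ≡ 0 at y ∈ {10}; g ≡ 0 at y ∈ ∅; common: ∅.
  x = 3: f ≡ 0 at y ∈ {2, 6}; g ≡ 0 at y ∈ {3}; common: ∅.
  x = 4: f ≡ 0 at y ∈ ∅; g ≡ 0 at y ∈ ∅; common: ∅.
  x = 5: f ≡ 0 at y ∈ ∅; g ≡ 0 at y ∈ {1, 9}; common: ∅.
  x = 6: f ≡ 0 at y ∈ ∅; g ≡ 0 at y ∈ ∅; common: ∅.
  x = 7: f ≡ 0 at y ∈ ∅; g ≡ 0 at y ∈ {0, 3}; common: ∅.
  x = 8: f ≡ 0 at y ∈ ∅; g ≡ 0 at y ∈ ∅; common: ∅.
  x = 9: f ≡ 0 at y ∈ {3, 10}; g ≡ 0 at y ∈ {9}; common: ∅.
  x = 10: f ≡ 0 at y ∈ {6}; g ≡ 0 at y ∈ ∅; common: ∅.
Collecting: common zeros = {(1, 2)}, so the count is 1.
Comparison with the Bézout bound: 1 ≤ 4 = deg(f)·deg(g), as expected for curves with no common component (the affine F_11-count falls short of the bound because intersections may lie at infinity, over extension fields, or carry multiplicity).


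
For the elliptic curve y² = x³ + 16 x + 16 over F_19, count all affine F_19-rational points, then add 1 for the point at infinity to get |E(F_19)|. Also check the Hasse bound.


Affine points = {(0, 4), (0, 15), (4, 7), (4, 12), (6, 9), (6, 10), (10, 6), (10, 13), (12, 6), (12, 13), (14, 1), (14, 18), (16, 6), (16, 13)}; affine count = 14; |E(F_19)| = 15.

Discriminant check: Δ ∝ 4a³ + 27b² = 4·16³ + 27·16² = 4·4096 + 27·256 ≡ 2 (mod 19). Nonzero ⇒ E is nonsingular.
For each x ∈ F_19, compute rhs = x³ + 16·x + 16 mod 19, then count y ∈ F_19 with y² ≡ rhs.
  x = 0: rhs = 16, matching y values: 4, 15 (2 points).
  x = 1: rhs = 14, matching y values: none (0 points).
  x = 2: rhs = 18, matching y values: none (0 points).
  x = 3: rhs = 15, matching y values: none (0 points).
  x = 4: rhs = 11, matching y values: 7, 12 (2 points).
  x = 5: rhs = 12, matching y values: none (0 points).
  x = 6: rhs = 5, matching y values: 9, 10 (2 points).
  x = 7: rhs = 15, matching y values: none (0 points).
  x = 8: rhs = 10, matching y values: none (0 points).
  x = 9: rhs = 15, matching y values: none (0 points).
  x = 10: rhs = 17, matching y values: 6, 13 (2 points).
  x = 11: rhs = 3, matching y values: none (0 points).
  x = 12: rhs = 17, matching y values: 6, 13 (2 points).
  x = 13: rhs = 8, matching y values: none (0 points).
  x = 14: rhs = 1, matching y values: 1, 18 (2 points).
  x = 15: rhs = 2, matching y values: none (0 points).
  x = 16: rhs = 17, matching y values: 6, 13 (2 points).
  x = 17: rhs = 14, matching y values: none (0 points).
  x = 18: rhs = 18, matching y values: none (0 points).
Total affine count: 14.
Full point count |E(F_19)| = 14 + 1 = 15.
Hasse bound: |15 − (19+1)| = |-5| = 5 ≤ 2√19 ≈ 8.7178 ✓.


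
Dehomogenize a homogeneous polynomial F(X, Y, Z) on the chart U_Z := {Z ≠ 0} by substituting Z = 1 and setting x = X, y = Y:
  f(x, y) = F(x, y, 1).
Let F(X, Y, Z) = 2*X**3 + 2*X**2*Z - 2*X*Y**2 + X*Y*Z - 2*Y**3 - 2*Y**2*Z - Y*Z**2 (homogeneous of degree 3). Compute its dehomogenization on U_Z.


f(x, y) = 2*x**3 + 2*x**2 - 2*x*y**2 + x*y - 2*y**3 - 2*y**2 - y

On U_Z we set Z = 1. Each monomial c·X^i·Y^j·Z^k in F becomes c·x^i·y^j·1^k = c·x^i·y^j.
Substituting Z = 1: F(X, Y, 1) = 2*x**3 + 2*x**2 - 2*x*y**2 + x*y - 2*y**3 - 2*y**2 - y.
Note: deg(f) ≤ deg(F) = 3; strict inequality happens when F is divisible by Z (lost terms).


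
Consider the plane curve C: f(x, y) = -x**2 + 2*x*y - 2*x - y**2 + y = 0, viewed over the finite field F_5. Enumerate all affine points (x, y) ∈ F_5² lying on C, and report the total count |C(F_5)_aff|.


Affine F_5-points: {(0, 0), (0, 1), (3, 0), (3, 2), (4, 2)}; count = 5.

For each of the 25 pairs (x, y) ∈ F_5², evaluate f(x, y) mod 5. Record the zeros.
  x = 0: [0↦0, 1↦0, 2↦3, 3↦4, 4↦3]  zeros at y ∈ {0, 1}
  x = 1: [0↦2, 1↦4, 2↦4, 3↦2, 4↦3]  zeros at y ∈ ∅
  x = 2: [0↦2, 1↦1, 2↦3, 3↦3, 4↦1]  zeros at y ∈ ∅
  x = 3: [0↦0, 1↦1, 2↦0, 3↦2, 4↦2]  zeros at y ∈ {0, 2}
  x = 4: [0↦1, 1↦4, 2↦0, 3↦4, 4↦1]  zeros at y ∈ {2}
Collecting zeros: affine points = {(0, 0), (0, 1), (3, 0), (3, 2), (4, 2)}.
Total count |C(F_5)_aff| = 5.


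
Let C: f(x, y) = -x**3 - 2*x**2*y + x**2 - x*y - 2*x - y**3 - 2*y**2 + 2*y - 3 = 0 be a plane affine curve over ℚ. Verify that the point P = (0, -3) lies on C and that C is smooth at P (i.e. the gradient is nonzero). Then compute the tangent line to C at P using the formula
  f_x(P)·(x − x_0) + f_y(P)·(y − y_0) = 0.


Tangent line at P: x - 13*y - 39 = 0.

Step 1: f(0, -3) = 0, so P lies on C.
Step 2: partial derivatives
  f_x(x, y) = -3*x**2 - 4*x*y + 2*x - y - 2, f_y(x, y) = -2*x**2 - x - 3*y**2 - 4*y + 2.
  f_x(P) = 1, f_y(P) = -13 (gradient nonzero, so P is smooth).
Step 3: tangent line at P: 1·(x − 0) + -13·(y − -3) = 0.
Expanding: x - 13*y - 39 = 0.


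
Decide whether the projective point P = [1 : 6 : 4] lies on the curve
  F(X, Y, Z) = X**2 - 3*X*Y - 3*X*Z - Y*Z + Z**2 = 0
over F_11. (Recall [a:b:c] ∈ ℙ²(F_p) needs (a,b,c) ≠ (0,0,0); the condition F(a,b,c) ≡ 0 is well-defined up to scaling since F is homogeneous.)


F(1,6,4) ≡ 7 (mod 11); P is NOT on the curve.

Evaluate F(1, 6, 4) term-by-term (mod 11).
  X**2 ↦ 1·1·1·1 = 1
  -3*X*Y ↦ -3·1·6·1 = -18
  -3*X*Z ↦ -3·1·1·4 = -12
  -Y*Z ↦ -1·1·6·4 = -24
  Z**2 ↦ 1·1·1·16 = 16
Sum: F(1, 6, 4) = (1) + (-18) + (-12) + (-24) + (16) = -37.
Reducing mod 11: -37 ≡ 7 (mod 11).
Since F(a, b, c) ≡ 7 ≠ 0 (mod 11), P does NOT lie on the curve.


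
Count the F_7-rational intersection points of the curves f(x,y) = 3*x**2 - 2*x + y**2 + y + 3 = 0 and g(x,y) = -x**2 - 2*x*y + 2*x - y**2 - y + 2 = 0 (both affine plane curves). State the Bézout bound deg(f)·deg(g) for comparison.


Common zeros: {(4, 2)}; count = 1; Bézout bound = 4.

deg(f) = 2, deg(g) = 2, so Bézout bound = 4.
Scan x ∈ F_7. For each x, list the y ∈ F_7 with f(x, y) ≡ 0 and those with g(x, y) ≡ 0 (mod 7); the common zeros in that column are the intersection.
  x = 0: f ≡ 0 at y ∈ ∅; g ≡ 0 at y ∈ {1, 5}; common: ∅.
  x = 1: f ≡ 0 at y ∈ ∅; g ≡ 0 at y ∈ {2}; common: ∅.
  x = 2: f ≡ 0 at y ∈ ∅; g ≡ 0 at y ∈ ∅; common: ∅.
  x = 3: f ≡ 0 at y ∈ ∅; g ≡ 0 at y ∈ ∅; common: ∅.
  x = 4: f ≡ 0 at y ∈ {2, 4}; g ≡ 0 at y ∈ {2, 3}; common: {2}.
  x = 5: f ≡ 0 at y ∈ {1, 5}; g ≡ 0 at y ∈ ∅; common: ∅.
  x = 6: f ≡ 0 at y ∈ {2, 4}; g ≡ 0 at y ∈ {3, 5}; common: ∅.
Collecting: common zeros = {(4, 2)}, so the count is 1.
Comparison with the Bézout bound: 1 ≤ 4 = deg(f)·deg(g), as expected for curves with no common component (the affine F_7-count falls short of the bound because intersections may lie at infinity, over extension fields, or carry multiplicity).


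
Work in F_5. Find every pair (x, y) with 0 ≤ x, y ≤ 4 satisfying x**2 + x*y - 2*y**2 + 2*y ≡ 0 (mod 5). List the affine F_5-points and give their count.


Affine F_5-points: {(0, 0), (0, 1), (4, 1), (4, 2)}; count = 4.

For each of the 25 pairs (x, y) ∈ F_5², evaluate f(x, y) mod 5. Record the zeros.
  x = 0: [0↦0, 1↦0, 2↦1, 3↦3, 4↦1]  zeros at y ∈ {0, 1}
  x = 1: [0↦1, 1↦2, 2↦4, 3↦2, 4↦1]  zeros at y ∈ ∅
  x = 2: [0↦4, 1↦1, 2↦4, 3↦3, 4↦3]  zeros at y ∈ ∅
  x = 3: [0↦4, 1↦2, 2↦1, 3↦1, 4↦2]  zeros at y ∈ ∅
  x = 4: [0↦1, 1↦0, 2↦0, 3↦1, 4↦3]  zeros at y ∈ {1, 2}
Collecting zeros: affine points = {(0, 0), (0, 1), (4, 1), (4, 2)}.
Total count |C(F_5)_aff| = 4.


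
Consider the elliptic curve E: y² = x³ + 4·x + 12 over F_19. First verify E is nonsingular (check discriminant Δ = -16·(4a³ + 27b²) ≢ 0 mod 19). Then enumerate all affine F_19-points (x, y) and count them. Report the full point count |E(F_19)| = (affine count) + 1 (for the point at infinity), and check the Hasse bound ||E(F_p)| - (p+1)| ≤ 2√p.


Affine points = {(1, 6), (1, 13), (2, 3), (2, 16), (4, 4), (4, 15), (5, 9), (5, 10), (6, 9), (6, 10), (8, 9), (8, 10), (9, 6), (9, 13), (10, 8), (10, 11), (11, 0), (13, 0), (14, 0), (16, 7), (16, 12), (18, 8), (18, 11)}; affine count = 23; |E(F_19)| = 24.

Discriminant check: Δ ∝ 4a³ + 27b² = 4·4³ + 27·12² = 4·64 + 27·144 ≡ 2 (mod 19). Nonzero ⇒ E is nonsingular.
For each x ∈ F_19, compute rhs = x³ + 4·x + 12 mod 19, then count y ∈ F_19 with y² ≡ rhs.
  x = 0: rhs = 12, matching y values: none (0 points).
  x = 1: rhs = 17, matching y values: 6, 13 (2 points).
  x = 2: rhs = 9, matching y values: 3, 16 (2 points).
  x = 3: rhs = 13, matching y values: none (0 points).
  x = 4: rhs = 16, matching y values: 4, 15 (2 points).
  x = 5: rhs = 5, matching y values: 9, 10 (2 points).
  x = 6: rhs = 5, matching y values: 9, 10 (2 points).
  x = 7: rhs = 3, matching y values: none (0 points).
  x = 8: rhs = 5, matching y values: 9, 10 (2 points).
  x = 9: rhs = 17, matching y values: 6, 13 (2 points).
  x = 10: rhs = 7, matching y values: 8, 11 (2 points).
  x = 11: rhs = 0, matching y values: 0 (1 points).
  x = 12: rhs = 2, matching y values: none (0 points).
  x = 13: rhs = 0, matching y values: 0 (1 points).
  x = 14: rhs = 0, matching y values: 0 (1 points).
  x = 15: rhs = 8, matching y values: none (0 points).
  x = 16: rhs = 11, matching y values: 7, 12 (2 points).
  x = 17: rhs = 15, matching y values: none (0 points).
  x = 18: rhs = 7, matching y values: 8, 11 (2 points).
Total affine count: 23.
Full point count |E(F_19)| = 23 + 1 = 24.
Hasse bound: |24 − (19+1)| = |4| = 4 ≤ 2√19 ≈ 8.7178 ✓.


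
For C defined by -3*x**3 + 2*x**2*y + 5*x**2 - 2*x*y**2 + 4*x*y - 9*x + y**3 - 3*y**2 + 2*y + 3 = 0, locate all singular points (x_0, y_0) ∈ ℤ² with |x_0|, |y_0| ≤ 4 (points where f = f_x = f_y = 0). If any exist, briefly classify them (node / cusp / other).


Singular points: {(1, 2)}; classification: cusp.

Compute partial derivatives:
  f_x = -9*x**2 + 4*x*y + 10*x - 2*y**2 + 4*y - 9.
  f_y = 2*x**2 - 4*x*y + 4*x + 3*y**2 - 6*y + 2.
Scan x_0 ∈ {−4, ..., 4}. For each x_0, f_y(x_0, y) is a polynomial in y; find its integer roots y ∈ {−4, ..., 4}, then test f_x and f at those candidates.
  x = -4: f_y(-4, y) = 3*y**2 + 10*y + 18; no integer root y with |y| ≤ 4.
  x = -3: f_y(-3, y) = 3*y**2 + 6*y + 8; no integer root y with |y| ≤ 4.
  x = -2: f_y(-2, y) = 3*y**2 + 2*y + 2; no integer root y with |y| ≤ 4.
  x = -1: f_y(-1, y) = 3*y**2 - 2*y; vanishes at y ∈ {0}. (-1, 0): f_x = -28 ≠ 0.
  x = 0: f_y(0, y) = 3*y**2 - 6*y + 2; no integer root y with |y| ≤ 4.
  x = 1: f_y(1, y) = 3*y**2 - 10*y + 8; vanishes at y ∈ {2}. (1, 2): f_x = 0, f = 0 — SINGULAR.
  x = 2: f_y(2, y) = 3*y**2 - 14*y + 18; no integer root y with |y| ≤ 4.
  x = 3: f_y(3, y) = 3*y**2 - 18*y + 32; no integer root y with |y| ≤ 4.
  x = 4: f_y(4, y) = 3*y**2 - 22*y + 50; no integer root y with |y| ≤ 4.
Only singular point on the grid: (1, 2).
Classify: substitute x = 1 + u, y = 2 + v and expand: f = -3*u**3 + 2*u**2*v - 2*u*v**2 + v**3 + v**2.
No constant or linear terms (consistent with a singular point). Quadratic part: v**2. Cubic part: -3*u**3 + 2*u**2*v - 2*u*v**2 + v**3.
The quadratic part v**2 is a perfect square, so there is a single (double) tangent line v = 0, i.e. y = 2. Restricting the cubic part to that line (v = 0) leaves -3*u**3 ≠ 0, so f is not divisible by v and the branch is v² ≈ 3*u**3 to lowest order — this is a cusp.
Classification: cusp.


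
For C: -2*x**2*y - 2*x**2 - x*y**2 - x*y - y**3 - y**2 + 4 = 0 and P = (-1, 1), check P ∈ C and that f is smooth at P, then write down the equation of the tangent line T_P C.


Tangent line at P: 6*x - 4*y + 10 = 0.

Step 1: f(-1, 1) = 0, so P lies on C.
Step 2: partial derivatives
  f_x(x, y) = -4*x*y - 4*x - y**2 - y, f_y(x, y) = -2*x**2 - 2*x*y - x - 3*y**2 - 2*y.
  f_x(P) = 6, f_y(P) = -4 (gradient nonzero, so P is smooth).
Step 3: tangent line at P: 6·(x − -1) + -4·(y − 1) = 0.
Expanding: 6*x - 4*y + 10 = 0.


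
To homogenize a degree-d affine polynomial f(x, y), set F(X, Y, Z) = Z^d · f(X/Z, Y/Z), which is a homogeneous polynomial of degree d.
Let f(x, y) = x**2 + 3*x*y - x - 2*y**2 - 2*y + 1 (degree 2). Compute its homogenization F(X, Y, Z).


F(X, Y, Z) = X**2 + 3*X*Y - X*Z - 2*Y**2 - 2*Y*Z + Z**2

deg(f) = 2.
Substitute x = X/Z, y = Y/Z into f, then multiply by Z^2.
  monomial 1·x^2·y^0 ↦ 1·X^2·Y^0·Z^0.
  monomial 3·x^1·y^1 ↦ 3·X^1·Y^1·Z^0.
  monomial -1·x^1·y^0 ↦ -1·X^1·Y^0·Z^1.
  monomial -2·x^0·y^2 ↦ -2·X^0·Y^2·Z^0.
  monomial -2·x^0·y^1 ↦ -2·X^0·Y^1·Z^1.
  monomial 1·x^0·y^0 ↦ 1·X^0·Y^0·Z^2.
Collecting: F(X, Y, Z) = X**2 + 3*X*Y - X*Z - 2*Y**2 - 2*Y*Z + Z**2.


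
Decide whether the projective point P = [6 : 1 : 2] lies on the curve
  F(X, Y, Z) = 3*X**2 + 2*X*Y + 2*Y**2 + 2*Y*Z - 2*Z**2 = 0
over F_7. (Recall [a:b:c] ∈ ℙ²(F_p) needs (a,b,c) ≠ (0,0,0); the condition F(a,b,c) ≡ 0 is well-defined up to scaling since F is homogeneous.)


F(6,1,2) ≡ 6 (mod 7); P is NOT on the curve.

Evaluate F(6, 1, 2) term-by-term (mod 7).
  3*X**2 ↦ 3·36·1·1 = 108
  2*X*Y ↦ 2·6·1·1 = 12
  2*Y**2 ↦ 2·1·1·1 = 2
  2*Y*Z ↦ 2·1·1·2 = 4
  -2*Z**2 ↦ -2·1·1·4 = -8
Sum: F(6, 1, 2) = (108) + (12) + (2) + (4) + (-8) = 118.
Reducing mod 7: 118 ≡ 6 (mod 7).
Since F(a, b, c) ≡ 6 ≠ 0 (mod 7), P does NOT lie on the curve.


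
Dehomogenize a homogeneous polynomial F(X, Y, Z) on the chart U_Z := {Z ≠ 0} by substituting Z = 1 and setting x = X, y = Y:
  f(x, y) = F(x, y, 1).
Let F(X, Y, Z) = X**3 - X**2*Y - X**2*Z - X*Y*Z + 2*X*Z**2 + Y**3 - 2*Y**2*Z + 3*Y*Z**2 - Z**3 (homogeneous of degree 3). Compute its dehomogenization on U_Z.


f(x, y) = x**3 - x**2*y - x**2 - x*y + 2*x + y**3 - 2*y**2 + 3*y - 1

On U_Z we set Z = 1. Each monomial c·X^i·Y^j·Z^k in F becomes c·x^i·y^j·1^k = c·x^i·y^j.
Substituting Z = 1: F(X, Y, 1) = x**3 - x**2*y - x**2 - x*y + 2*x + y**3 - 2*y**2 + 3*y - 1.
Note: deg(f) ≤ deg(F) = 3; strict inequality happens when F is divisible by Z (lost terms).


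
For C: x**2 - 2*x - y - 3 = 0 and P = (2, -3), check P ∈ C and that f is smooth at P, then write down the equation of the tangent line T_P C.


Tangent line at P: 2*x - y - 7 = 0.

Step 1: f(2, -3) = 0, so P lies on C.
Step 2: partial derivatives
  f_x(x, y) = 2*x - 2, f_y(x, y) = -1.
  f_x(P) = 2, f_y(P) = -1 (gradient nonzero, so P is smooth).
Step 3: tangent line at P: 2·(x − 2) + -1·(y − -3) = 0.
Expanding: 2*x - y - 7 = 0.


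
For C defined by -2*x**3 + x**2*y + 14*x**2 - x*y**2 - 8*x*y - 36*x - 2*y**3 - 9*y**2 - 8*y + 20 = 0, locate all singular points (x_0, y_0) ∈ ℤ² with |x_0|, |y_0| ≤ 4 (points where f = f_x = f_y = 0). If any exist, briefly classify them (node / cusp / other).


Singular points: {(2, -2)}; classification: cusp.

Compute partial derivatives:
  f_x = -6*x**2 + 2*x*y + 28*x - y**2 - 8*y - 36.
  f_y = x**2 - 2*x*y - 8*x - 6*y**2 - 18*y - 8.
Scan x_0 ∈ {−4, ..., 4}. For each x_0, f_y(x_0, y) is a polynomial in y; find its integer roots y ∈ {−4, ..., 4}, then test f_x and f at those candidates.
  x = -4: f_y(-4, y) = -6*y**2 - 10*y + 40; no integer root y with |y| ≤ 4.
  x = -3: f_y(-3, y) = -6*y**2 - 12*y + 25; no integer root y with |y| ≤ 4.
  x = -2: f_y(-2, y) = -6*y**2 - 14*y + 12; vanishes at y ∈ {-3}. (-2, -3): f_x = -89 ≠ 0.
  x = -1: f_y(-1, y) = -6*y**2 - 16*y + 1; no integer root y with |y| ≤ 4.
  x = 0: f_y(0, y) = -6*y**2 - 18*y - 8; no integer root y with |y| ≤ 4.
  x = 1: f_y(1, y) = -6*y**2 - 20*y - 15; no integer root y with |y| ≤ 4.
  x = 2: f_y(2, y) = -6*y**2 - 22*y - 20; vanishes at y ∈ {-2}. (2, -2): f_x = 0, f = 0 — SINGULAR.
  x = 3: f_y(3, y) = -6*y**2 - 24*y - 23; no integer root y with |y| ≤ 4.
  x = 4: f_y(4, y) = -6*y**2 - 26*y - 24; vanishes at y ∈ {-3}. (4, -3): f_x = -29 ≠ 0.
Only singular point on the grid: (2, -2).
Classify: substitute x = 2 + u, y = -2 + v and expand: f = -2*u**3 + u**2*v - u*v**2 - 2*v**3 + v**2.
No constant or linear terms (consistent with a singular point). Quadratic part: v**2. Cubic part: -2*u**3 + u**2*v - u*v**2 - 2*v**3.
The quadratic part v**2 is a perfect square, so there is a single (double) tangent line v = 0, i.e. y = -2. Restricting the cubic part to that line (v = 0) leaves -2*u**3 ≠ 0, so f is not divisible by v and the branch is v² ≈ 2*u**3 to lowest order — this is a cusp.
Classification: cusp.


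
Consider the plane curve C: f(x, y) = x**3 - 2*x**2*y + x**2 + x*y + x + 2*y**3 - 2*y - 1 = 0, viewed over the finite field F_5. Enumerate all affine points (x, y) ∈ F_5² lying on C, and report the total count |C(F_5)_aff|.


Affine F_5-points: {(3, 2), (4, 1)}; count = 2.

For each of the 25 pairs (x, y) ∈ F_5², evaluate f(x, y) mod 5. Record the zeros.
  x = 0: [0↦4, 1↦4, 2↦1, 3↦2, 4↦4]  zeros at y ∈ ∅
  x = 1: [0↦2, 1↦1, 2↦2, 3↦2, 4↦3]  zeros at y ∈ ∅
  x = 2: [0↦3, 1↦2, 2↦3, 3↦3, 4↦4]  zeros at y ∈ ∅
  x = 3: [0↦3, 1↦3, 2↦0, 3↦1, 4↦3]  zeros at y ∈ {2}
  x = 4: [0↦3, 1↦0, 2↦4, 3↦2, 4↦1]  zeros at y ∈ {1}
Collecting zeros: affine points = {(3, 2), (4, 1)}.
Total count |C(F_5)_aff| = 2.


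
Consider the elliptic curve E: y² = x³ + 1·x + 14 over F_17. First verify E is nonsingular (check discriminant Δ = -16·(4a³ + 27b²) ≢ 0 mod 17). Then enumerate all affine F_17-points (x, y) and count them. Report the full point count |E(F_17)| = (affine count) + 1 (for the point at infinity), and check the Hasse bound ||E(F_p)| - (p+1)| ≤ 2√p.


Affine points = {(1, 4), (1, 13), (5, 5), (5, 12), (6, 7), (6, 10), (9, 2), (9, 15), (10, 2), (10, 15), (11, 8), (11, 9), (14, 1), (14, 16), (15, 2), (15, 15)}; affine count = 16; |E(F_17)| = 17.

Discriminant check: Δ ∝ 4a³ + 27b² = 4·1³ + 27·14² = 4·1 + 27·196 ≡ 9 (mod 17). Nonzero ⇒ E is nonsingular.
For each x ∈ F_17, compute rhs = x³ + 1·x + 14 mod 17, then count y ∈ F_17 with y² ≡ rhs.
  x = 0: rhs = 14, matching y values: none (0 points).
  x = 1: rhs = 16, matching y values: 4, 13 (2 points).
  x = 2: rhs = 7, matching y values: none (0 points).
  x = 3: rhs = 10, matching y values: none (0 points).
  x = 4: rhs = 14, matching y values: none (0 points).
  x = 5: rhs = 8, matching y values: 5, 12 (2 points).
  x = 6: rhs = 15, matching y values: 7, 10 (2 points).
  x = 7: rhs = 7, matching y values: none (0 points).
  x = 8: rhs = 7, matching y values: none (0 points).
  x = 9: rhs = 4, matching y values: 2, 15 (2 points).
  x = 10: rhs = 4, matching y values: 2, 15 (2 points).
  x = 11: rhs = 13, matching y values: 8, 9 (2 points).
  x = 12: rhs = 3, matching y values: none (0 points).
  x = 13: rhs = 14, matching y values: none (0 points).
  x = 14: rhs = 1, matching y values: 1, 16 (2 points).
  x = 15: rhs = 4, matching y values: 2, 15 (2 points).
  x = 16: rhs = 12, matching y values: none (0 points).
Total affine count: 16.
Full point count |E(F_17)| = 16 + 1 = 17.
Hasse bound: |17 − (17+1)| = |-1| = 1 ≤ 2√17 ≈ 8.2462 ✓.


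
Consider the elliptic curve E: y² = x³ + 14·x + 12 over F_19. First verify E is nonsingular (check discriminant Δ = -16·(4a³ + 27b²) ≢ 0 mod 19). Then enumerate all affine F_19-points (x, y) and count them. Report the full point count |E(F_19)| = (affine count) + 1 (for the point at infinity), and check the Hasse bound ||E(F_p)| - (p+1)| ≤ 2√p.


Affine points = {(3, 9), (3, 10), (5, 6), (5, 13), (7, 4), (7, 15), (8, 3), (8, 16), (13, 4), (13, 15), (14, 8), (14, 11), (15, 5), (15, 14), (16, 0), (18, 4), (18, 15)}; affine count = 17; |E(F_19)| = 18.

Discriminant check: Δ ∝ 4a³ + 27b² = 4·14³ + 27·12² = 4·2744 + 27·144 ≡ 6 (mod 19). Nonzero ⇒ E is nonsingular.
For each x ∈ F_19, compute rhs = x³ + 14·x + 12 mod 19, then count y ∈ F_19 with y² ≡ rhs.
  x = 0: rhs = 12, matching y values: none (0 points).
  x = 1: rhs = 8, matching y values: none (0 points).
  x = 2: rhs = 10, matching y values: none (0 points).
  x = 3: rhs = 5, matching y values: 9, 10 (2 points).
  x = 4: rhs = 18, matching y values: none (0 points).
  x = 5: rhs = 17, matching y values: 6, 13 (2 points).
  x = 6: rhs = 8, matching y values: none (0 points).
  x = 7: rhs = 16, matching y values: 4, 15 (2 points).
  x = 8: rhs = 9, matching y values: 3, 16 (2 points).
  x = 9: rhs = 12, matching y values: none (0 points).
  x = 10: rhs = 12, matching y values: none (0 points).
  x = 11: rhs = 15, matching y values: none (0 points).
  x = 12: rhs = 8, matching y values: none (0 points).
  x = 13: rhs = 16, matching y values: 4, 15 (2 points).
  x = 14: rhs = 7, matching y values: 8, 11 (2 points).
  x = 15: rhs = 6, matching y values: 5, 14 (2 points).
  x = 16: rhs = 0, matching y values: 0 (1 points).
  x = 17: rhs = 14, matching y values: none (0 points).
  x = 18: rhs = 16, matching y values: 4, 15 (2 points).
Total affine count: 17.
Full point count |E(F_19)| = 17 + 1 = 18.
Hasse bound: |18 − (19+1)| = |-2| = 2 ≤ 2√19 ≈ 8.7178 ✓.


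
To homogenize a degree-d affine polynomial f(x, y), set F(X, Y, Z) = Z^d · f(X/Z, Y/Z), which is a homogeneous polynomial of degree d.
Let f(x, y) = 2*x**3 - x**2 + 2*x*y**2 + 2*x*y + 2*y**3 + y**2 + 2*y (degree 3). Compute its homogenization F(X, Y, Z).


F(X, Y, Z) = 2*X**3 - X**2*Z + 2*X*Y**2 + 2*X*Y*Z + 2*Y**3 + Y**2*Z + 2*Y*Z**2

deg(f) = 3.
Substitute x = X/Z, y = Y/Z into f, then multiply by Z^3.
  monomial 2·x^3·y^0 ↦ 2·X^3·Y^0·Z^0.
  monomial -1·x^2·y^0 ↦ -1·X^2·Y^0·Z^1.
  monomial 2·x^1·y^2 ↦ 2·X^1·Y^2·Z^0.
  monomial 2·x^1·y^1 ↦ 2·X^1·Y^1·Z^1.
  monomial 2·x^0·y^3 ↦ 2·X^0·Y^3·Z^0.
  monomial 1·x^0·y^2 ↦ 1·X^0·Y^2·Z^1.
  monomial 2·x^0·y^1 ↦ 2·X^0·Y^1·Z^2.
Collecting: F(X, Y, Z) = 2*X**3 - X**2*Z + 2*X*Y**2 + 2*X*Y*Z + 2*Y**3 + Y**2*Z + 2*Y*Z**2.


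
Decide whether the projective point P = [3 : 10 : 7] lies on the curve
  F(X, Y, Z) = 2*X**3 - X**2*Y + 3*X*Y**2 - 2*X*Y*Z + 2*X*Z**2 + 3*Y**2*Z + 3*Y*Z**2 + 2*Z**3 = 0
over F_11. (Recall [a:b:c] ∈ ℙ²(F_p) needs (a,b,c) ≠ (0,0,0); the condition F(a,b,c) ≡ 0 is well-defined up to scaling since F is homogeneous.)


F(3,10,7) ≡ 0 (mod 11); P is on the curve.

Evaluate F(3, 10, 7) term-by-term (mod 11).
  2*X**3 ↦ 2·27·1·1 = 54
  -X**2*Y ↦ -1·9·10·1 = -90
  3*X*Y**2 ↦ 3·3·100·1 = 900
  -2*X*Y*Z ↦ -2·3·10·7 = -420
  2*X*Z**2 ↦ 2·3·1·49 = 294
  3*Y**2*Z ↦ 3·1·100·7 = 2100
  3*Y*Z**2 ↦ 3·1·10·49 = 1470
  2*Z**3 ↦ 2·1·1·343 = 686
Sum: F(3, 10, 7) = (54) + (-90) + (900) + (-420) + (294) + (2100) + (1470) + (686) = 4994.
Reducing mod 11: 4994 ≡ 0 (mod 11).
Since F(a, b, c) ≡ 0 (mod 11), P lies on the curve.


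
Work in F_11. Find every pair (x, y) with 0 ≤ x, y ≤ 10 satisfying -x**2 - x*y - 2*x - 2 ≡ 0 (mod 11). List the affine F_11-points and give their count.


Affine F_11-points: {(1, 6), (2, 6), (3, 9), (4, 10), (5, 8), (6, 10), (7, 8), (8, 9), (9, 1), (10, 1)}; count = 10.

For each of the 121 pairs (x, y) ∈ F_11², evaluate f(x, y) mod 11. Record the zeros.
  x = 0: [0↦9, 1↦9, 2↦9, 3↦9, 4↦9, 5↦9, 6↦9, 7↦9, 8↦9, 9↦9, 10↦9]  zeros at y ∈ ∅
  x = 1: [0↦6, 1↦5, 2↦4, 3↦3, 4↦2, 5↦1, 6↦0, 7↦10, 8↦9, 9↦8, 10↦7]  zeros at y ∈ {6}
  x = 2: [0↦1, 1↦10, 2↦8, 3↦6, 4↦4, 5↦2, 6↦0, 7↦9, 8↦7, 9↦5, 10↦3]  zeros at y ∈ {6}
  x = 3: [0↦5, 1↦2, 2↦10, 3↦7, 4↦4, 5↦1, 6↦9, 7↦6, 8↦3, 9↦0, 10↦8]  zeros at y ∈ {9}
  x = 4: [0↦7, 1↦3, 2↦10, 3↦6, 4↦2, 5↦9, 6↦5, 7↦1, 8↦8, 9↦4, 10↦0]  zeros at y ∈ {10}
  x = 5: [0↦7, 1↦2, 2↦8, 3↦3, 4↦9, 5↦4, 6↦10, 7↦5, 8↦0, 9↦6, 10↦1]  zeros at y ∈ {8}
  x = 6: [0↦5, 1↦10, 2↦4, 3↦9, 4↦3, 5↦8, 6↦2, 7↦7, 8↦1, 9↦6, 10↦0]  zeros at y ∈ {10}
  x = 7: [0↦1, 1↦5, 2↦9, 3↦2, 4↦6, 5↦10, 6↦3, 7↦7, 8↦0, 9↦4, 10↦8]  zeros at y ∈ {8}
  x = 8: [0↦6, 1↦9, 2↦1, 3↦4, 4↦7, 5↦10, 6↦2, 7↦5, 8↦8, 9↦0, 10↦3]  zeros at y ∈ {9}
  x = 9: [0↦9, 1↦0, 2↦2, 3↦4, 4↦6, 5↦8, 6↦10, 7↦1, 8↦3, 9↦5, 10↦7]  zeros at y ∈ {1}
  x = 10: [0↦10, 1↦0, 2↦1, 3↦2, 4↦3, 5↦4, 6↦5, 7↦6, 8↦7, 9↦8, 10↦9]  zeros at y ∈ {1}
Collecting zeros: affine points = {(1, 6), (2, 6), (3, 9), (4, 10), (5, 8), (6, 10), (7, 8), (8, 9), (9, 1), (10, 1)}.
Total count |C(F_11)_aff| = 10.


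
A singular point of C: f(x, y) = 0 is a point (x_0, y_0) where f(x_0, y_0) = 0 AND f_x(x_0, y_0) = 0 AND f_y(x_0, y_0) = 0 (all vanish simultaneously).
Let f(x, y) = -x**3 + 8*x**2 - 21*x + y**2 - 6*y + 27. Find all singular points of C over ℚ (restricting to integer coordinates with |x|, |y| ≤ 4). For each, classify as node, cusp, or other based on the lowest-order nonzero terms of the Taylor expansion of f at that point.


Singular points: {(3, 3)}; classification: node.

Compute partial derivatives:
  f_x = -3*x**2 + 16*x - 21.
  f_y = 2*y - 6.
Scan x_0 ∈ {−4, ..., 4}. For each x_0, f_y(x_0, y) is a polynomial in y; find its integer roots y ∈ {−4, ..., 4}, then test f_x and f at those candidates.
  x = -4: f_y(-4, y) = 2*y - 6; vanishes at y ∈ {3}. (-4, 3): f_x = -133 ≠ 0.
  x = -3: f_y(-3, y) = 2*y - 6; vanishes at y ∈ {3}. (-3, 3): f_x = -96 ≠ 0.
  x = -2: f_y(-2, y) = 2*y - 6; vanishes at y ∈ {3}. (-2, 3): f_x = -65 ≠ 0.
  x = -1: f_y(-1, y) = 2*y - 6; vanishes at y ∈ {3}. (-1, 3): f_x = -40 ≠ 0.
  x = 0: f_y(0, y) = 2*y - 6; vanishes at y ∈ {3}. (0, 3): f_x = -21 ≠ 0.
  x = 1: f_y(1, y) = 2*y - 6; vanishes at y ∈ {3}. (1, 3): f_x = -8 ≠ 0.
  x = 2: f_y(2, y) = 2*y - 6; vanishes at y ∈ {3}. (2, 3): f_x = -1 ≠ 0.
  x = 3: f_y(3, y) = 2*y - 6; vanishes at y ∈ {3}. (3, 3): f_x = 0, f = 0 — SINGULAR.
  x = 4: f_y(4, y) = 2*y - 6; vanishes at y ∈ {3}. (4, 3): f_x = -5 ≠ 0.
Only singular point on the grid: (3, 3).
Classify: substitute x = 3 + u, y = 3 + v and expand: f = -u**3 - u**2 + v**2.
No constant or linear terms (consistent with a singular point). Quadratic part: -u**2 + v**2. Cubic part: -u**3.
The quadratic part v**2 - u**2 = (v − u)(v + u) splits into two distinct linear factors, so there are two distinct tangent lines y − 3 = ±(x − 3) — this is a node (ordinary double point).
Classification: node.


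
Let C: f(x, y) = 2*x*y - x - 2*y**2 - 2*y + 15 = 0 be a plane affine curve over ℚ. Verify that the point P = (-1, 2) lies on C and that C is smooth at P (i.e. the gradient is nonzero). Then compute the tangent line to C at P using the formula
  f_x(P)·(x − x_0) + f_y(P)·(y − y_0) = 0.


Tangent line at P: 3*x - 12*y + 27 = 0.

Step 1: f(-1, 2) = 0, so P lies on C.
Step 2: partial derivatives
  f_x(x, y) = 2*y - 1, f_y(x, y) = 2*x - 4*y - 2.
  f_x(P) = 3, f_y(P) = -12 (gradient nonzero, so P is smooth).
Step 3: tangent line at P: 3·(x − -1) + -12·(y − 2) = 0.
Expanding: 3*x - 12*y + 27 = 0.


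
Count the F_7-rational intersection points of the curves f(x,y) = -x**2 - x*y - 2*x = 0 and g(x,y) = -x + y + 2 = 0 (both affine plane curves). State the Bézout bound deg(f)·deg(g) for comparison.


Common zeros: {(0, 5)}; count = 1; Bézout bound = 2.

deg(f) = 2, deg(g) = 1, so Bézout bound = 2.
Scan x ∈ F_7. For each x, list the y ∈ F_7 with f(x, y) ≡ 0 and those with g(x, y) ≡ 0 (mod 7); the common zeros in that column are the intersection.
  x = 0: f ≡ 0 at y ∈ {0, 1, 2, 3, 4, 5, 6}; g ≡ 0 at y ∈ {5}; common: {5}.
  x = 1: f ≡ 0 at y ∈ {4}; g ≡ 0 at y ∈ {6}; common: ∅.
  x = 2: f ≡ 0 at y ∈ {3}; g ≡ 0 at y ∈ {0}; common: ∅.
  x = 3: f ≡ 0 at y ∈ {2}; g ≡ 0 at y ∈ {1}; common: ∅.
  x = 4: f ≡ 0 at y ∈ {1}; g ≡ 0 at y ∈ {2}; common: ∅.
  x = 5: f ≡ 0 at y ∈ {0}; g ≡ 0 at y ∈ {3}; common: ∅.
  x = 6: f ≡ 0 at y ∈ {6}; g ≡ 0 at y ∈ {4}; common: ∅.
Collecting: common zeros = {(0, 5)}, so the count is 1.
Comparison with the Bézout bound: 1 ≤ 2 = deg(f)·deg(g), as expected for curves with no common component (the affine F_7-count falls short of the bound because intersections may lie at infinity, over extension fields, or carry multiplicity).


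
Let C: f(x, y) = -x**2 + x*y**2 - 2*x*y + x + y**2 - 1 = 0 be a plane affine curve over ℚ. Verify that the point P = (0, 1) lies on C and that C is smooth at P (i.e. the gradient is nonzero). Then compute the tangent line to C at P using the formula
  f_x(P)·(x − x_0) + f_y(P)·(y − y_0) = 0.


Tangent line at P: 2*y - 2 = 0.

Step 1: f(0, 1) = 0, so P lies on C.
Step 2: partial derivatives
  f_x(x, y) = -2*x + y**2 - 2*y + 1, f_y(x, y) = 2*x*y - 2*x + 2*y.
  f_x(P) = 0, f_y(P) = 2 (gradient nonzero, so P is smooth).
Step 3: tangent line at P: 0·(x − 0) + 2·(y − 1) = 0.
Expanding: 2*y - 2 = 0.


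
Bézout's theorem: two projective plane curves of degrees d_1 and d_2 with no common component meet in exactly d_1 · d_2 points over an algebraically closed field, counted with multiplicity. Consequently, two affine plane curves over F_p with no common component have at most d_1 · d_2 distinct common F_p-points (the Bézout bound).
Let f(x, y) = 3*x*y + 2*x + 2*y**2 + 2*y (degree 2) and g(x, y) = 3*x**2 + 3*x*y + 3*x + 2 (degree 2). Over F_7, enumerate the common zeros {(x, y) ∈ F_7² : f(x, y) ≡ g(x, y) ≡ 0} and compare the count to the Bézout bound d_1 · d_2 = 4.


Common zeros: ∅; count = 0; Bézout bound = 4.

deg(f) = 2, deg(g) = 2, so Bézout bound = 4.
Scan x ∈ F_7. For each x, list the y ∈ F_7 with f(x, y) ≡ 0 and those with g(x, y) ≡ 0 (mod 7); the common zeros in that column are the intersection.
  x = 0: f ≡ 0 at y ∈ {0, 6}; g ≡ 0 at y ∈ ∅; common: ∅.
  x = 1: f ≡ 0 at y ∈ {3, 5}; g ≡ 0 at y ∈ {2}; common: ∅.
  x = 2: f ≡ 0 at y ∈ {1, 2}; g ≡ 0 at y ∈ {6}; common: ∅.
  x = 3: f ≡ 0 at y ∈ ∅; g ≡ 0 at y ∈ {2}; common: ∅.
  x = 4: f ≡ 0 at y ∈ ∅; g ≡ 0 at y ∈ {3}; common: ∅.
  x = 5: f ≡ 0 at y ∈ ∅; g ≡ 0 at y ∈ {6}; common: ∅.
  x = 6: f ≡ 0 at y ∈ ∅; g ≡ 0 at y ∈ {3}; common: ∅.
Collecting: common zeros = ∅, so the count is 0.
Comparison with the Bézout bound: 0 ≤ 4 = deg(f)·deg(g), as expected for curves with no common component (the affine F_7-count falls short of the bound because intersections may lie at infinity, over extension fields, or carry multiplicity).


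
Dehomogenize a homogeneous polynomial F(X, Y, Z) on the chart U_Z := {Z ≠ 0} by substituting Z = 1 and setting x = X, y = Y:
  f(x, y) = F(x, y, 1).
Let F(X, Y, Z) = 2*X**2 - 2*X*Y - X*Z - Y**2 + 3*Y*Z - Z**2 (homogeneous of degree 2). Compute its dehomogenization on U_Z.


f(x, y) = 2*x**2 - 2*x*y - x - y**2 + 3*y - 1

On U_Z we set Z = 1. Each monomial c·X^i·Y^j·Z^k in F becomes c·x^i·y^j·1^k = c·x^i·y^j.
Substituting Z = 1: F(X, Y, 1) = 2*x**2 - 2*x*y - x - y**2 + 3*y - 1.
Note: deg(f) ≤ deg(F) = 2; strict inequality happens when F is divisible by Z (lost terms).


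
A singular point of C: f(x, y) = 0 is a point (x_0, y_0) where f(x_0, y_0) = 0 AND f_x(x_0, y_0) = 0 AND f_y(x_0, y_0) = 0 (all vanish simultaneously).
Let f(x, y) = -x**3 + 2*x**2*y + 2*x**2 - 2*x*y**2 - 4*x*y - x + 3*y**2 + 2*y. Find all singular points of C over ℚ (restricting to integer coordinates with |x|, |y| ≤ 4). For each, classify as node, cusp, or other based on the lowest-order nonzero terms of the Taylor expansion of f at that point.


Singular points: {(1, 0)}; classification: node.

Compute partial derivatives:
  f_x = -3*x**2 + 4*x*y + 4*x - 2*y**2 - 4*y - 1.
  f_y = 2*x**2 - 4*x*y - 4*x + 6*y + 2.
Scan x_0 ∈ {−4, ..., 4}. For each x_0, f_y(x_0, y) is a polynomial in y; find its integer roots y ∈ {−4, ..., 4}, then test f_x and f at those candidates.
  x = -4: f_y(-4, y) = 22*y + 50; no integer root y with |y| ≤ 4.
  x = -3: f_y(-3, y) = 18*y + 32; no integer root y with |y| ≤ 4.
  x = -2: f_y(-2, y) = 14*y + 18; no integer root y with |y| ≤ 4.
  x = -1: f_y(-1, y) = 10*y + 8; no integer root y with |y| ≤ 4.
  x = 0: f_y(0, y) = 6*y + 2; no integer root y with |y| ≤ 4.
  x = 1: f_y(1, y) = 2*y; vanishes at y ∈ {0}. (1, 0): f_x = 0, f = 0 — SINGULAR.
  x = 2: f_y(2, y) = 2 - 2*y; vanishes at y ∈ {1}. (2, 1): f_x = -3 ≠ 0.
  x = 3: f_y(3, y) = 8 - 6*y; no integer root y with |y| ≤ 4.
  x = 4: f_y(4, y) = 18 - 10*y; no integer root y with |y| ≤ 4.
Only singular point on the grid: (1, 0).
Classify: substitute x = 1 + u, y = 0 + v and expand: f = -u**3 + 2*u**2*v - u**2 - 2*u*v**2 + v**2.
No constant or linear terms (consistent with a singular point). Quadratic part: -u**2 + v**2. Cubic part: -u**3 + 2*u**2*v - 2*u*v**2.
The quadratic part v**2 - u**2 = (v − u)(v + u) splits into two distinct linear factors, so there are two distinct tangent lines y − 0 = ±(x − 1) — this is a node (ordinary double point).
Classification: node.


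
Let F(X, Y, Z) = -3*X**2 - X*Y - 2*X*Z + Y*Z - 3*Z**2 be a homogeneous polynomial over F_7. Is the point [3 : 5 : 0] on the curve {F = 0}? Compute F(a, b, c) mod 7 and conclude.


F(3,5,0) ≡ 0 (mod 7); P is on the curve.

Evaluate F(3, 5, 0) term-by-term (mod 7).
  -3*X**2 ↦ -3·9·1·1 = -27
  -X*Y ↦ -1·3·5·1 = -15
  -2*X*Z ↦ -2·3·1·0 = 0
  Y*Z ↦ 1·1·5·0 = 0
  -3*Z**2 ↦ -3·1·1·0 = 0
Sum: F(3, 5, 0) = (-27) + (-15) + (0) + (0) + (0) = -42.
Reducing mod 7: -42 ≡ 0 (mod 7).
Since F(a, b, c) ≡ 0 (mod 7), P lies on the curve.


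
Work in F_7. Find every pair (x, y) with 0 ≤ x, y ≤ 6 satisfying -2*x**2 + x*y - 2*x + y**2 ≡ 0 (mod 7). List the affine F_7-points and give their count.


Affine F_7-points: {(0, 0), (3, 2), (4, 1), (4, 2), (6, 0), (6, 1)}; count = 6.

For each of the 49 pairs (x, y) ∈ F_7², evaluate f(x, y) mod 7. Record the zeros.
  x = 0: [0↦0, 1↦1, 2↦4, 3↦2, 4↦2, 5↦4, 6↦1]  zeros at y ∈ {0}
  x = 1: [0↦3, 1↦5, 2↦2, 3↦1, 4↦2, 5↦5, 6↦3]  zeros at y ∈ ∅
  x = 2: [0↦2, 1↦5, 2↦3, 3↦3, 4↦5, 5↦2, 6↦1]  zeros at y ∈ ∅
  x = 3: [0↦4, 1↦1, 2↦0, 3↦1, 4↦4, 5↦2, 6↦2]  zeros at y ∈ {2}
  x = 4: [0↦2, 1↦0, 2↦0, 3↦2, 4↦6, 5↦5, 6↦6]  zeros at y ∈ {1, 2}
  x = 5: [0↦3, 1↦2, 2↦3, 3↦6, 4↦4, 5↦4, 6↦6]  zeros at y ∈ ∅
  x = 6: [0↦0, 1↦0, 2↦2, 3↦6, 4↦5, 5↦6, 6↦2]  zeros at y ∈ {0, 1}
Collecting zeros: affine points = {(0, 0), (3, 2), (4, 1), (4, 2), (6, 0), (6, 1)}.
Total count |C(F_7)_aff| = 6.


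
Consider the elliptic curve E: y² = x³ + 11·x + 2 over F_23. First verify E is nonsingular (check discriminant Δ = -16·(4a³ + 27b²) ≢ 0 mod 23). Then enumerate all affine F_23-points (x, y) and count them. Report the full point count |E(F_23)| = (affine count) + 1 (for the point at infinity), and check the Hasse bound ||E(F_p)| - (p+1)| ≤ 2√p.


Affine points = {(0, 5), (0, 18), (2, 3), (2, 20), (3, 4), (3, 19), (4, 8), (4, 15), (6, 10), (6, 13), (7, 10), (7, 13), (8, 2), (8, 21), (9, 5), (9, 18), (10, 10), (10, 13), (14, 5), (14, 18), (15, 0), (18, 11), (18, 12), (19, 3), (19, 20), (21, 8), (21, 15), (22, 6), (22, 17)}; affine count = 29; |E(F_23)| = 30.

Discriminant check: Δ ∝ 4a³ + 27b² = 4·11³ + 27·2² = 4·1331 + 27·4 ≡ 4 (mod 23). Nonzero ⇒ E is nonsingular.
For each x ∈ F_23, compute rhs = x³ + 11·x + 2 mod 23, then count y ∈ F_23 with y² ≡ rhs.
  x = 0: rhs = 2, matching y values: 5, 18 (2 points).
  x = 1: rhs = 14, matching y values: none (0 points).
  x = 2: rhs = 9, matching y values: 3, 20 (2 points).
  x = 3: rhs = 16, matching y values: 4, 19 (2 points).
  x = 4: rhs = 18, matching y values: 8, 15 (2 points).
  x = 5: rhs = 21, matching y values: none (0 points).
  x = 6: rhs = 8, matching y values: 10, 13 (2 points).
  x = 7: rhs = 8, matching y values: 10, 13 (2 points).
  x = 8: rhs = 4, matching y values: 2, 21 (2 points).
  x = 9: rhs = 2, matching y values: 5, 18 (2 points).
  x = 10: rhs = 8, matching y values: 10, 13 (2 points).
  x = 11: rhs = 5, matching y values: none (0 points).
  x = 12: rhs = 22, matching y values: none (0 points).
  x = 13: rhs = 19, matching y values: none (0 points).
  x = 14: rhs = 2, matching y values: 5, 18 (2 points).
  x = 15: rhs = 0, matching y values: 0 (1 points).
  x = 16: rhs = 19, matching y values: none (0 points).
  x = 17: rhs = 19, matching y values: none (0 points).
  x = 18: rhs = 6, matching y values: 11, 12 (2 points).
  x = 19: rhs = 9, matching y values: 3, 20 (2 points).
  x = 20: rhs = 11, matching y values: none (0 points).
  x = 21: rhs = 18, matching y values: 8, 15 (2 points).
  x = 22: rhs = 13, matching y values: 6, 17 (2 points).
Total affine count: 29.
Full point count |E(F_23)| = 29 + 1 = 30.
Hasse bound: |30 − (23+1)| = |6| = 6 ≤ 2√23 ≈ 9.5917 ✓.
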